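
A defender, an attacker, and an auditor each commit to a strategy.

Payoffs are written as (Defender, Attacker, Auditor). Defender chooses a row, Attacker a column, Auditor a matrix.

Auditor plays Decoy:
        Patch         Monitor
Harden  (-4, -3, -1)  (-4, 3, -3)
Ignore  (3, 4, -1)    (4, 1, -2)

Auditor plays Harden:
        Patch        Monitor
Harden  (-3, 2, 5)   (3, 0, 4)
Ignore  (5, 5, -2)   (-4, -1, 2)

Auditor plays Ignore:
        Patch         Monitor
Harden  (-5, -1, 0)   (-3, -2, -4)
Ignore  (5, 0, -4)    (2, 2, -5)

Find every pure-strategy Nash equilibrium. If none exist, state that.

Check each profile: it is a Nash equilibrium iff no player can strictly gain by switching unilaterally.
(Harden, Patch, Decoy): Defender can switch to Ignore (-4 → 3). Not NE.
(Harden, Patch, Harden): Defender can switch to Ignore (-3 → 5). Not NE.
(Harden, Patch, Ignore): Defender can switch to Ignore (-5 → 5). Not NE.
(Harden, Monitor, Decoy): Defender can switch to Ignore (-4 → 4). Not NE.
(Harden, Monitor, Harden): Attacker can switch to Patch (0 → 2). Not NE.
(Harden, Monitor, Ignore): Defender can switch to Ignore (-3 → 2). Not NE.
(Ignore, Patch, Decoy): Defender gets 3, best alternative -4; Attacker gets 4, best alternative 1; Auditor gets -1, best alternative -2. No profitable deviation — NE.
(Ignore, Patch, Harden): Auditor can switch to Decoy (-2 → -1). Not NE.
(Ignore, Patch, Ignore): Attacker can switch to Monitor (0 → 2). Not NE.
(Ignore, Monitor, Decoy): Attacker can switch to Patch (1 → 4). Not NE.
(Ignore, Monitor, Harden): Defender can switch to Harden (-4 → 3). Not NE.
(Ignore, Monitor, Ignore): Auditor can switch to Decoy (-5 → -2). Not NE.

(Ignore, Patch, Decoy)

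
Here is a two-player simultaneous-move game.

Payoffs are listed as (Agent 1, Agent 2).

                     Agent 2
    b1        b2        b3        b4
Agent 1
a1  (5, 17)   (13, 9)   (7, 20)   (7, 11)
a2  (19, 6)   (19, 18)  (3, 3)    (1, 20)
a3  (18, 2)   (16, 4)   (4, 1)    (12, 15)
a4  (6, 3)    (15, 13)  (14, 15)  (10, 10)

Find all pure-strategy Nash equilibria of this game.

The pure Nash equilibria are (a3, b4); (a4, b3).

(a1, b1): Agent 1 can switch to a2 (5 → 19). Not NE.
(a1, b2): Agent 1 can switch to a2 (13 → 19). Not NE.
(a1, b3): Agent 1 can switch to a4 (7 → 14). Not NE.
(a1, b4): Agent 1 can switch to a3 (7 → 12). Not NE.
(a2, b1): Agent 2 can switch to b2 (6 → 18). Not NE.
(a2, b2): Agent 2 can switch to b4 (18 → 20). Not NE.
(a3, b4): Agent 1 gets 12, best alternative 10; Agent 2 gets 15, best alternative 4. No profitable deviation — NE.
(a4, b3): Agent 1 gets 14, best alternative 7; Agent 2 gets 15, best alternative 13. No profitable deviation — NE.
(The remaining 8 profiles each have a profitable deviation by the same check.)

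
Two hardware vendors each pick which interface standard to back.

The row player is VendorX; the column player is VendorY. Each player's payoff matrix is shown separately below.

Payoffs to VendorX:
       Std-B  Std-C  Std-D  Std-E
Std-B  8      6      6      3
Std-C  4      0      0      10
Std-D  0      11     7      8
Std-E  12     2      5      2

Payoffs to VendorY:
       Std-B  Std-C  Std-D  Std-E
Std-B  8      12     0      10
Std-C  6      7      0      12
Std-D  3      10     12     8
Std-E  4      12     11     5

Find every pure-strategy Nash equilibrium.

Check each profile: it is a Nash equilibrium iff no player can strictly gain by switching unilaterally.
(Std-B, Std-B): VendorX can switch to Std-E (8 → 12). Not NE.
(Std-B, Std-C): VendorX can switch to Std-D (6 → 11). Not NE.
(Std-B, Std-D): VendorX can switch to Std-D (6 → 7). Not NE.
(Std-B, Std-E): VendorX can switch to Std-C (3 → 10). Not NE.
(Std-C, Std-B): VendorX can switch to Std-B (4 → 8). Not NE.
(Std-C, Std-C): VendorX can switch to Std-B (0 → 6). Not NE.
(Std-C, Std-D): VendorX can switch to Std-B (0 → 6). Not NE.
(Std-C, Std-E): VendorX gets 10, best alternative 8; VendorY gets 12, best alternative 7. No profitable deviation — NE.
(Std-D, Std-B): VendorX can switch to Std-B (0 → 8). Not NE.
(Std-D, Std-D): VendorX gets 7, best alternative 6; VendorY gets 12, best alternative 10. No profitable deviation — NE.
(The remaining 6 profiles each have a profitable deviation by the same check.)

Pure-strategy Nash equilibria: (Std-C, Std-E) and (Std-D, Std-D)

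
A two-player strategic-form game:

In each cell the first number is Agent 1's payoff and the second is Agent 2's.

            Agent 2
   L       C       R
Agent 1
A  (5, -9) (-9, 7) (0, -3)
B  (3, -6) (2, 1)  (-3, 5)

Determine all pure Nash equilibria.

There is no pure-strategy Nash equilibrium.

(A, L): Agent 2 can switch to C (-9 → 7). Not NE.
(A, C): Agent 1 can switch to B (-9 → 2). Not NE.
(A, R): Agent 2 can switch to C (-3 → 7). Not NE.
(B, L): Agent 1 can switch to A (3 → 5). Not NE.
(B, C): Agent 2 can switch to R (1 → 5). Not NE.
(B, R): Agent 1 can switch to A (-3 → 0). Not NE.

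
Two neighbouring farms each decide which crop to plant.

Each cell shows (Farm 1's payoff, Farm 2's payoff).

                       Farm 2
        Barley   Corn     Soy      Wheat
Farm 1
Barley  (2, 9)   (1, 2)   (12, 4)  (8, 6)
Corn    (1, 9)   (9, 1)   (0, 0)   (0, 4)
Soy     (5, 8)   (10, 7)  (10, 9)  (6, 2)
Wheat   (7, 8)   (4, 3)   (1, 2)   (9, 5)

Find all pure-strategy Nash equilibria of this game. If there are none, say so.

Farm 1 against Barley: payoffs 2, 1, 5, 7 → best response Wheat.
Farm 1 against Corn: payoffs 1, 9, 10, 4 → best response Soy.
Farm 1 against Soy: payoffs 12, 0, 10, 1 → best response Barley.
Farm 1 against Wheat: payoffs 8, 0, 6, 9 → best response Wheat.
Farm 2 against Barley: payoffs 9, 2, 4, 6 → best response Barley.
Farm 2 against Corn: payoffs 9, 1, 0, 4 → best response Barley.
Farm 2 against Soy: payoffs 8, 7, 9, 2 → best response Soy.
Farm 2 against Wheat: payoffs 8, 3, 2, 5 → best response Barley.
Mutual best responses: (Wheat, Barley).

The unique pure-strategy Nash equilibrium is (Wheat, Barley).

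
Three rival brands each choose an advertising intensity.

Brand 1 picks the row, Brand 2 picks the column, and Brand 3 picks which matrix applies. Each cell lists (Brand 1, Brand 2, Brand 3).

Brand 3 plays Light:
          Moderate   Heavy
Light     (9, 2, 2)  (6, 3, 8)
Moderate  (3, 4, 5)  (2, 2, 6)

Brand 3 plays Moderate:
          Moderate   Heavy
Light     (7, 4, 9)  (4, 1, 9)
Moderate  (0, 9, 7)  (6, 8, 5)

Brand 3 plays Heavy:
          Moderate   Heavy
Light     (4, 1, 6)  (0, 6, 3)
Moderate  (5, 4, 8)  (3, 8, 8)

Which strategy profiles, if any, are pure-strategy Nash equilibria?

(Light, Moderate, Light): Brand 2 can switch to Heavy (2 → 3). Not NE.
(Light, Moderate, Moderate): Brand 1 gets 7, best alternative 0; Brand 2 gets 4, best alternative 1; Brand 3 gets 9, best alternative 6. No profitable deviation — NE.
(Light, Moderate, Heavy): Brand 1 can switch to Moderate (4 → 5). Not NE.
(Light, Heavy, Light): Brand 3 can switch to Moderate (8 → 9). Not NE.
(Light, Heavy, Moderate): Brand 1 can switch to Moderate (4 → 6). Not NE.
(Light, Heavy, Heavy): Brand 1 can switch to Moderate (0 → 3). Not NE.
(Moderate, Moderate, Light): Brand 1 can switch to Light (3 → 9). Not NE.
(Moderate, Heavy, Heavy): Brand 1 gets 3, best alternative 0; Brand 2 gets 8, best alternative 4; Brand 3 gets 8, best alternative 6. No profitable deviation — NE.
(The remaining 4 profiles each have a profitable deviation by the same check.)

The pure Nash equilibria are (Light, Moderate, Moderate); (Moderate, Heavy, Heavy).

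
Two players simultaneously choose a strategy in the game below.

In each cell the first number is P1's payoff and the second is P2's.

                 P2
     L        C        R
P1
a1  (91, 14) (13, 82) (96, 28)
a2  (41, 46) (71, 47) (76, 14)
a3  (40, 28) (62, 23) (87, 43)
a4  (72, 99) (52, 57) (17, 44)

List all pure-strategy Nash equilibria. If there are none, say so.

(a1, L): P2 can switch to C (14 → 82). Not NE.
(a1, C): P1 can switch to a2 (13 → 71). Not NE.
(a1, R): P2 can switch to C (28 → 82). Not NE.
(a2, L): P1 can switch to a1 (41 → 91). Not NE.
(a2, C): P1 gets 71, best alternative 62; P2 gets 47, best alternative 46. No profitable deviation — NE.
(a2, R): P1 can switch to a1 (76 → 96). Not NE.
(a3, L): P1 can switch to a1 (40 → 91). Not NE.
(a3, C): P1 can switch to a2 (62 → 71). Not NE.
(a3, R): P1 can switch to a1 (87 → 96). Not NE.
(The remaining 3 profiles each have a profitable deviation by the same check.)

(a2, C)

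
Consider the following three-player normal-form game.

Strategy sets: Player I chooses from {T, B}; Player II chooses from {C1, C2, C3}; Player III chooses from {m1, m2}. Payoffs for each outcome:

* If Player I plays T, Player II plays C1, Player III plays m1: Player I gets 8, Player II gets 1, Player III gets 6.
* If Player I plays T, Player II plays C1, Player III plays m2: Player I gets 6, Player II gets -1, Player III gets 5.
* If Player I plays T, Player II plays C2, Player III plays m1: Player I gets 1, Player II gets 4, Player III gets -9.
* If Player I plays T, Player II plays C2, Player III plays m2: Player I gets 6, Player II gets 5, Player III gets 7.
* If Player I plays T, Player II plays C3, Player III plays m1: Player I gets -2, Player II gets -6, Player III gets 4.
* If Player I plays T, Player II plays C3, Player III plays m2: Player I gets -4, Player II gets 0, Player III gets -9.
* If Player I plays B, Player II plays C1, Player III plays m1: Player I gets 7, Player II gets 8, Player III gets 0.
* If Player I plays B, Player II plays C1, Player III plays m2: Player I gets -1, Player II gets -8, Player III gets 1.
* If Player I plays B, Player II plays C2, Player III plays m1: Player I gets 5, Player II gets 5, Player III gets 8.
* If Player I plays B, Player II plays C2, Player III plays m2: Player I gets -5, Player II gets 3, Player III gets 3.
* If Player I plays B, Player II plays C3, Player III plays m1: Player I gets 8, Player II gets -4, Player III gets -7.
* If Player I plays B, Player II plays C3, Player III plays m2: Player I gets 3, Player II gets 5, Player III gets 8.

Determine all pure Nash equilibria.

Player I against (C1, m1): payoffs 8, 7 → best response T.
Player I against (C1, m2): payoffs 6, -1 → best response T.
Player I against (C2, m1): payoffs 1, 5 → best response B.
Player I against (C2, m2): payoffs 6, -5 → best response T.
Player I against (C3, m1): payoffs -2, 8 → best response B.
Player I against (C3, m2): payoffs -4, 3 → best response B.
Player II against (T, m1): payoffs 1, 4, -6 → best response C2.
Player II against (T, m2): payoffs -1, 5, 0 → best response C2.
Player II against (B, m1): payoffs 8, 5, -4 → best response C1.
Player II against (B, m2): payoffs -8, 3, 5 → best response C3.
Player III against (T, C1): payoffs 6, 5 → best response m1.
Player III against (T, C2): payoffs -9, 7 → best response m2.
Player III against (T, C3): payoffs 4, -9 → best response m1.
Player III against (B, C1): payoffs 0, 1 → best response m2.
Player III against (B, C2): payoffs 8, 3 → best response m1.
Player III against (B, C3): payoffs -7, 8 → best response m2.
Mutual best responses: (T, C2, m2); (B, C3, m2).

The pure Nash equilibria are (T, C2, m2) and (B, C3, m2).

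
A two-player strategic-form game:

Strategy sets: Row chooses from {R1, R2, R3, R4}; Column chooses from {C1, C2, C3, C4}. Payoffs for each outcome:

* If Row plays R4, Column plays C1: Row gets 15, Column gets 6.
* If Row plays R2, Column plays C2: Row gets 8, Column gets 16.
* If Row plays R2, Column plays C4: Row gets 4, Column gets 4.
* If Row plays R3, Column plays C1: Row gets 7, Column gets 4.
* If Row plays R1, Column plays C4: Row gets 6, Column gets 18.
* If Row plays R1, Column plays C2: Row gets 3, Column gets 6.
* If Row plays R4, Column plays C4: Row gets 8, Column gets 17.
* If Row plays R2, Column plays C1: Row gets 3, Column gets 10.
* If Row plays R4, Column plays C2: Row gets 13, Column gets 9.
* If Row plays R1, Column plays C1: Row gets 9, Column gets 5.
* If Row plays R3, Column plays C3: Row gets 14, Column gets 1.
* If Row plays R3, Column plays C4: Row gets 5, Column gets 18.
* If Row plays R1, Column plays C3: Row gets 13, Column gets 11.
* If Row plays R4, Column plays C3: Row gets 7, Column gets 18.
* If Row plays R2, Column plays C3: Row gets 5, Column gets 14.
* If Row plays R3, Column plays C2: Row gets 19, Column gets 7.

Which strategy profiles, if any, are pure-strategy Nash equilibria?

(R1, C1): Row can switch to R4 (9 → 15). Not NE.
(R1, C2): Row can switch to R2 (3 → 8). Not NE.
(R1, C3): Row can switch to R3 (13 → 14). Not NE.
(R1, C4): Row can switch to R4 (6 → 8). Not NE.
(R2, C1): Row can switch to R1 (3 → 9). Not NE.
(R2, C2): Row can switch to R3 (8 → 19). Not NE.
(The remaining 10 profiles each have a profitable deviation by the same check.)

No pure-strategy Nash equilibrium.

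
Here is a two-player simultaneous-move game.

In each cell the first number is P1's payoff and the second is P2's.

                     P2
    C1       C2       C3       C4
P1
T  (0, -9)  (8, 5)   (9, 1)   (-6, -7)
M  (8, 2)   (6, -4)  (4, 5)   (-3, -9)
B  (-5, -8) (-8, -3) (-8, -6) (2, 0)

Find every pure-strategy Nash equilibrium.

(T, C2), (B, C4)

P1 against C1: payoffs 0, 8, -5 → best response M.
P1 against C2: payoffs 8, 6, -8 → best response T.
P1 against C3: payoffs 9, 4, -8 → best response T.
P1 against C4: payoffs -6, -3, 2 → best response B.
P2 against T: payoffs -9, 5, 1, -7 → best response C2.
P2 against M: payoffs 2, -4, 5, -9 → best response C3.
P2 against B: payoffs -8, -3, -6, 0 → best response C4.
Mutual best responses: (T, C2); (B, C4).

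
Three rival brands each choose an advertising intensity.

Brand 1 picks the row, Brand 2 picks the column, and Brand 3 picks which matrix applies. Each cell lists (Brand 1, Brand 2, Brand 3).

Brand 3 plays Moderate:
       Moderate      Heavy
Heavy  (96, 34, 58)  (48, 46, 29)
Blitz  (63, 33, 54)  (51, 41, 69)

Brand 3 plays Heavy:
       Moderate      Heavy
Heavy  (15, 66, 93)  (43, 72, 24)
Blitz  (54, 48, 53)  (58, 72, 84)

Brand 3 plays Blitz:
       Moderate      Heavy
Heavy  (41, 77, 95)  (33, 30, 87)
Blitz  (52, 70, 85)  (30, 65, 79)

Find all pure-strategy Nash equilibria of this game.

Pure-strategy Nash equilibria: (Blitz, Moderate, Blitz); (Blitz, Heavy, Heavy)

Check each profile: it is a Nash equilibrium iff no player can strictly gain by switching unilaterally.
(Heavy, Moderate, Moderate): Brand 2 can switch to Heavy (34 → 46). Not NE.
(Heavy, Moderate, Heavy): Brand 1 can switch to Blitz (15 → 54). Not NE.
(Heavy, Moderate, Blitz): Brand 1 can switch to Blitz (41 → 52). Not NE.
(Heavy, Heavy, Moderate): Brand 1 can switch to Blitz (48 → 51). Not NE.
(Heavy, Heavy, Heavy): Brand 1 can switch to Blitz (43 → 58). Not NE.
(Heavy, Heavy, Blitz): Brand 2 can switch to Moderate (30 → 77). Not NE.
(Blitz, Moderate, Moderate): Brand 1 can switch to Heavy (63 → 96). Not NE.
(Blitz, Moderate, Heavy): Brand 2 can switch to Heavy (48 → 72). Not NE.
(Blitz, Moderate, Blitz): Brand 1 gets 52, best alternative 41; Brand 2 gets 70, best alternative 65; Brand 3 gets 85, best alternative 54. No profitable deviation — NE.
(Blitz, Heavy, Moderate): Brand 3 can switch to Heavy (69 → 84). Not NE.
(Blitz, Heavy, Heavy): Brand 1 gets 58, best alternative 43; Brand 2 gets 72, best alternative 48; Brand 3 gets 84, best alternative 79. No profitable deviation — NE.
(Blitz, Heavy, Blitz): Brand 1 can switch to Heavy (30 → 33). Not NE.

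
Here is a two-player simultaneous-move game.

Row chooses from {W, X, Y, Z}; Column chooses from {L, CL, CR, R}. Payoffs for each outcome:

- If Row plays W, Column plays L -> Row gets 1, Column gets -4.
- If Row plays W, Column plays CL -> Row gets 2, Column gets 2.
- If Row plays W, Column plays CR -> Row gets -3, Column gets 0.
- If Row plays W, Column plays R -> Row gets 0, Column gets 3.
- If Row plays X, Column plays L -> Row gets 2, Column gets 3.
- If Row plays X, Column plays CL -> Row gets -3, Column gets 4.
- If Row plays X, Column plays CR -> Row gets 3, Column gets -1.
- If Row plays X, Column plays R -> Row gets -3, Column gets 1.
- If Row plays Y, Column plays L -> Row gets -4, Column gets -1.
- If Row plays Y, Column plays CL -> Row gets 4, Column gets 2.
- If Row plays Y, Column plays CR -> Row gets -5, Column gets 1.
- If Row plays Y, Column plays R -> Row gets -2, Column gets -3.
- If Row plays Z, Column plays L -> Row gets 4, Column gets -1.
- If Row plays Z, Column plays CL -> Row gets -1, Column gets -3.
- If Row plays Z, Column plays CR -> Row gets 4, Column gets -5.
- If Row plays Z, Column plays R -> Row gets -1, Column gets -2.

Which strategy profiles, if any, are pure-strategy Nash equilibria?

Row against L: payoffs 1, 2, -4, 4 → best response Z.
Row against CL: payoffs 2, -3, 4, -1 → best response Y.
Row against CR: payoffs -3, 3, -5, 4 → best response Z.
Row against R: payoffs 0, -3, -2, -1 → best response W.
Column against W: payoffs -4, 2, 0, 3 → best response R.
Column against X: payoffs 3, 4, -1, 1 → best response CL.
Column against Y: payoffs -1, 2, 1, -3 → best response CL.
Column against Z: payoffs -1, -3, -5, -2 → best response L.
Mutual best responses: (W, R); (Y, CL); (Z, L).

Pure-strategy Nash equilibria: (W, R), (Y, CL), (Z, L)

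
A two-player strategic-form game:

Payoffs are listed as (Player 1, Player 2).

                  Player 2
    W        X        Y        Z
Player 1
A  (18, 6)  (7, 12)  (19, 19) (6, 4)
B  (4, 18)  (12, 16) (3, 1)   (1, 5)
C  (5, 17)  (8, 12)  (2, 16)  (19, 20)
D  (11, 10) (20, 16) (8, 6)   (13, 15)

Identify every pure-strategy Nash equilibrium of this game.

The pure Nash equilibria are (A, Y) and (C, Z) and (D, X).

Mark each player's best response to every combination of opponents' strategies; a profile where every player is best-responding is a pure Nash equilibrium.
Player 1 against W: payoffs 18, 4, 5, 11 → best response A.
Player 1 against X: payoffs 7, 12, 8, 20 → best response D.
Player 1 against Y: payoffs 19, 3, 2, 8 → best response A.
Player 1 against Z: payoffs 6, 1, 19, 13 → best response C.
Player 2 against A: payoffs 6, 12, 19, 4 → best response Y.
Player 2 against B: payoffs 18, 16, 1, 5 → best response W.
Player 2 against C: payoffs 17, 12, 16, 20 → best response Z.
Player 2 against D: payoffs 10, 16, 6, 15 → best response X.
Mutual best responses: (A, Y); (C, Z); (D, X).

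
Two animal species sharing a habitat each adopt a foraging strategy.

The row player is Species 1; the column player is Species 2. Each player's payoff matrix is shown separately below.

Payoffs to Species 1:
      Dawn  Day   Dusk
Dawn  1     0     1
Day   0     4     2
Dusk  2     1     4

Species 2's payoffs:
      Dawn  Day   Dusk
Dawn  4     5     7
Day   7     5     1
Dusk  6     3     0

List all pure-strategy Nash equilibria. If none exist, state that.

The unique pure-strategy Nash equilibrium is (Dusk, Dawn).

(Dawn, Dawn): Species 1 can switch to Dusk (1 → 2). Not NE.
(Dawn, Day): Species 1 can switch to Day (0 → 4). Not NE.
(Dawn, Dusk): Species 1 can switch to Day (1 → 2). Not NE.
(Day, Dawn): Species 1 can switch to Dawn (0 → 1). Not NE.
(Day, Day): Species 2 can switch to Dawn (5 → 7). Not NE.
(Day, Dusk): Species 1 can switch to Dusk (2 → 4). Not NE.
(Dusk, Dawn): Species 1 gets 2, best alternative 1; Species 2 gets 6, best alternative 3. No profitable deviation — NE.
(Dusk, Day): Species 1 can switch to Day (1 → 4). Not NE.
(Dusk, Dusk): Species 2 can switch to Dawn (0 → 6). Not NE.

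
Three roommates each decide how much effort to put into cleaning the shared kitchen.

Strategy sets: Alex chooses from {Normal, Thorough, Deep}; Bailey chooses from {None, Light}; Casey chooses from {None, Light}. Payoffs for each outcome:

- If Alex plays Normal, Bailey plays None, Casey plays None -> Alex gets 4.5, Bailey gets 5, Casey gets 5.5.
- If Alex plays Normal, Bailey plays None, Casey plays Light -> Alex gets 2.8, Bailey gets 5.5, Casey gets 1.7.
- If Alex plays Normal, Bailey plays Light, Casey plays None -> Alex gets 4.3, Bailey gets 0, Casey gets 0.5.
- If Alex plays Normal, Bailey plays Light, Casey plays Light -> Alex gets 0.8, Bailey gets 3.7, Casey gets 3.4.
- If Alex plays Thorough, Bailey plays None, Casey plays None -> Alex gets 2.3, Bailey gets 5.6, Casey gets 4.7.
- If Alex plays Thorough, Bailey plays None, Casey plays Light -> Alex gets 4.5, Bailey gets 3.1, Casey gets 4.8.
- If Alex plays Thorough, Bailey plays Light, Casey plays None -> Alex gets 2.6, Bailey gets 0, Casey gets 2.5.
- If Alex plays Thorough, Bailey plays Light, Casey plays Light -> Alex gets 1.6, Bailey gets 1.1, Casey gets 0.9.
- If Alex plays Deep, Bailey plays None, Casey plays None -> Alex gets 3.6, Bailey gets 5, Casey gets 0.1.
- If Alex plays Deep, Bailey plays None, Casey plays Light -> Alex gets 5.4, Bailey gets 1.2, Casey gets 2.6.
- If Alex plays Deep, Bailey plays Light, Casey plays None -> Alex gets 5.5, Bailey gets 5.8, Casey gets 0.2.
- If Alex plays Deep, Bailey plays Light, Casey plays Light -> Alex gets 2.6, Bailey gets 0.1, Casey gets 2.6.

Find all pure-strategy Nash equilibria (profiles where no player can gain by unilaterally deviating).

Alex against (None, None): payoffs 4.5, 2.3, 3.6 → best response Normal.
Alex against (None, Light): payoffs 2.8, 4.5, 5.4 → best response Deep.
Alex against (Light, None): payoffs 4.3, 2.6, 5.5 → best response Deep.
Alex against (Light, Light): payoffs 0.8, 1.6, 2.6 → best response Deep.
Bailey against (Normal, None): payoffs 5, 0 → best response None.
Bailey against (Normal, Light): payoffs 5.5, 3.7 → best response None.
Bailey against (Thorough, None): payoffs 5.6, 0 → best response None.
Bailey against (Thorough, Light): payoffs 3.1, 1.1 → best response None.
Bailey against (Deep, None): payoffs 5, 5.8 → best response Light.
Bailey against (Deep, Light): payoffs 1.2, 0.1 → best response None.
Casey against (Normal, None): payoffs 5.5, 1.7 → best response None.
Casey against (Normal, Light): payoffs 0.5, 3.4 → best response Light.
Casey against (Thorough, None): payoffs 4.7, 4.8 → best response Light.
Casey against (Thorough, Light): payoffs 2.5, 0.9 → best response None.
Casey against (Deep, None): payoffs 0.1, 2.6 → best response Light.
Casey against (Deep, Light): payoffs 0.2, 2.6 → best response Light.
Mutual best responses: (Normal, None, None); (Deep, None, Light).

(Normal, None, None) and (Deep, None, Light)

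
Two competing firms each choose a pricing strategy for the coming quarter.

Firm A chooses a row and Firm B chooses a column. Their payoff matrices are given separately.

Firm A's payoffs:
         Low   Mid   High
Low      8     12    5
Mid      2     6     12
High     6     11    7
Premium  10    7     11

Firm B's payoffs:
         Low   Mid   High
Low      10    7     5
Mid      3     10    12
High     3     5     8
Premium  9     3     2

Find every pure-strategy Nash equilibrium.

Pure-strategy Nash equilibria: (Mid, High); (Premium, Low)

For each strategy profile, look for a profitable unilateral deviation.
(Low, Low): Firm A can switch to Premium (8 → 10). Not NE.
(Low, Mid): Firm B can switch to Low (7 → 10). Not NE.
(Low, High): Firm A can switch to Mid (5 → 12). Not NE.
(Mid, Low): Firm A can switch to Low (2 → 8). Not NE.
(Mid, Mid): Firm A can switch to Low (6 → 12). Not NE.
(Mid, High): Firm A gets 12, best alternative 11; Firm B gets 12, best alternative 10. No profitable deviation — NE.
(High, Low): Firm A can switch to Low (6 → 8). Not NE.
(High, Mid): Firm A can switch to Low (11 → 12). Not NE.
(High, High): Firm A can switch to Mid (7 → 12). Not NE.
(Premium, Low): Firm A gets 10, best alternative 8; Firm B gets 9, best alternative 3. No profitable deviation — NE.
(Premium, Mid): Firm A can switch to Low (7 → 12). Not NE.
(Premium, High): Firm A can switch to Mid (11 → 12). Not NE.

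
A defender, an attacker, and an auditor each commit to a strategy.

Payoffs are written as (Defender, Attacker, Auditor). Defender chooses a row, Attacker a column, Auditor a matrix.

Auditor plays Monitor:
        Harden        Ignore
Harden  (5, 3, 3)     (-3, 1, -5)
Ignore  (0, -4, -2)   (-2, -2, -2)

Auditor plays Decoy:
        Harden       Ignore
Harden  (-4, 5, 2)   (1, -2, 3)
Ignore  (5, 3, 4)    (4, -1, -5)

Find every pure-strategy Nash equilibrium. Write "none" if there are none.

Defender against (Harden, Monitor): payoffs 5, 0 → best response Harden.
Defender against (Harden, Decoy): payoffs -4, 5 → best response Ignore.
Defender against (Ignore, Monitor): payoffs -3, -2 → best response Ignore.
Defender against (Ignore, Decoy): payoffs 1, 4 → best response Ignore.
Attacker against (Harden, Monitor): payoffs 3, 1 → best response Harden.
Attacker against (Harden, Decoy): payoffs 5, -2 → best response Harden.
Attacker against (Ignore, Monitor): payoffs -4, -2 → best response Ignore.
Attacker against (Ignore, Decoy): payoffs 3, -1 → best response Harden.
Auditor against (Harden, Harden): payoffs 3, 2 → best response Monitor.
Auditor against (Harden, Ignore): payoffs -5, 3 → best response Decoy.
Auditor against (Ignore, Harden): payoffs -2, 4 → best response Decoy.
Auditor against (Ignore, Ignore): payoffs -2, -5 → best response Monitor.
Mutual best responses: (Harden, Harden, Monitor); (Ignore, Harden, Decoy); (Ignore, Ignore, Monitor).

(Harden, Harden, Monitor); (Ignore, Harden, Decoy); (Ignore, Ignore, Monitor)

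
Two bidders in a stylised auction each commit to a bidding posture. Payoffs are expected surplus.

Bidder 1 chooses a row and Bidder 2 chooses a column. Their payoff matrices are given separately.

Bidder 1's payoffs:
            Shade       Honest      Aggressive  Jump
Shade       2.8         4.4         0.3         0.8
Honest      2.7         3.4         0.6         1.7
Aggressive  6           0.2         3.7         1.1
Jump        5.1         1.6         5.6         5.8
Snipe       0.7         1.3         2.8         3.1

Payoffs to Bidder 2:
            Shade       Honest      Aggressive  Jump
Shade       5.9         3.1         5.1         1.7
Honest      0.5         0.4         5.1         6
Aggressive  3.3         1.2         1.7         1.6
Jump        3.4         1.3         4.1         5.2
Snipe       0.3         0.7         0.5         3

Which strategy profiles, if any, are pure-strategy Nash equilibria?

Bidder 1 against Shade: payoffs 2.8, 2.7, 6, 5.1, 0.7 → best response Aggressive.
Bidder 1 against Honest: payoffs 4.4, 3.4, 0.2, 1.6, 1.3 → best response Shade.
Bidder 1 against Aggressive: payoffs 0.3, 0.6, 3.7, 5.6, 2.8 → best response Jump.
Bidder 1 against Jump: payoffs 0.8, 1.7, 1.1, 5.8, 3.1 → best response Jump.
Bidder 2 against Shade: payoffs 5.9, 3.1, 5.1, 1.7 → best response Shade.
Bidder 2 against Honest: payoffs 0.5, 0.4, 5.1, 6 → best response Jump.
Bidder 2 against Aggressive: payoffs 3.3, 1.2, 1.7, 1.6 → best response Shade.
Bidder 2 against Jump: payoffs 3.4, 1.3, 4.1, 5.2 → best response Jump.
Bidder 2 against Snipe: payoffs 0.3, 0.7, 0.5, 3 → best response Jump.
Mutual best responses: (Aggressive, Shade); (Jump, Jump).

(Aggressive, Shade), (Jump, Jump)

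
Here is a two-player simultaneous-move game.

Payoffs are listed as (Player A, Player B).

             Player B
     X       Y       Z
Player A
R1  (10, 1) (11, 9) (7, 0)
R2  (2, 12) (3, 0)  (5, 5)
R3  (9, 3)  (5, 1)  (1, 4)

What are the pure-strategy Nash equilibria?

(R1, Y)

(R1, X): Player B can switch to Y (1 → 9). Not NE.
(R1, Y): Player A gets 11, best alternative 5; Player B gets 9, best alternative 1. No profitable deviation — NE.
(R1, Z): Player B can switch to X (0 → 1). Not NE.
(R2, X): Player A can switch to R1 (2 → 10). Not NE.
(R2, Y): Player A can switch to R1 (3 → 11). Not NE.
(R2, Z): Player A can switch to R1 (5 → 7). Not NE.
(R3, X): Player A can switch to R1 (9 → 10). Not NE.
(R3, Y): Player A can switch to R1 (5 → 11). Not NE.
(R3, Z): Player A can switch to R1 (1 → 7). Not NE.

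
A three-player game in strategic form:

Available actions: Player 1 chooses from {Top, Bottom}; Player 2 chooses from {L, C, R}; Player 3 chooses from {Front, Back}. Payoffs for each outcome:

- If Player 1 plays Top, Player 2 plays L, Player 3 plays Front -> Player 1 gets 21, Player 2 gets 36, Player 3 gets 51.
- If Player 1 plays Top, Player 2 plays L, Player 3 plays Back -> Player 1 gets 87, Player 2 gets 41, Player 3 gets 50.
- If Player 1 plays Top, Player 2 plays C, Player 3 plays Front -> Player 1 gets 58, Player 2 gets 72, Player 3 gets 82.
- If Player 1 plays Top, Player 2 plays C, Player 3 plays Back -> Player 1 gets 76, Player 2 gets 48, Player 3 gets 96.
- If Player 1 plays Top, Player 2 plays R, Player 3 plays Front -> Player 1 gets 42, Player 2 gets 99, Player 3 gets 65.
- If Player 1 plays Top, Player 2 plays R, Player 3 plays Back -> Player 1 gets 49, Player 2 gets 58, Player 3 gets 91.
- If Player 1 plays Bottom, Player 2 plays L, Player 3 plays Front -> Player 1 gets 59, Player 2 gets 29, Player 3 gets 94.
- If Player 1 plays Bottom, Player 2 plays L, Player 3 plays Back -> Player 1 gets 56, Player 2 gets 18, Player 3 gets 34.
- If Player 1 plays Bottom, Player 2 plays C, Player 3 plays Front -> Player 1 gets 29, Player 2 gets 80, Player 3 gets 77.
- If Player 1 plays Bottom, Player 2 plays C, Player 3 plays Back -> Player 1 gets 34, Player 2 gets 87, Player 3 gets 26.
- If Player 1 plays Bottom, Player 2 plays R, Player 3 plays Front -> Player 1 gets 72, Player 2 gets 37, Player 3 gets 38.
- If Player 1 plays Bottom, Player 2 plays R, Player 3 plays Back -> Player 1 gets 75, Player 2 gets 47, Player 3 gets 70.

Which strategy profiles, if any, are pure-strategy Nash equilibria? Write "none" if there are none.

Player 1 against (L, Front): payoffs 21, 59 → best response Bottom.
Player 1 against (L, Back): payoffs 87, 56 → best response Top.
Player 1 against (C, Front): payoffs 58, 29 → best response Top.
Player 1 against (C, Back): payoffs 76, 34 → best response Top.
Player 1 against (R, Front): payoffs 42, 72 → best response Bottom.
Player 1 against (R, Back): payoffs 49, 75 → best response Bottom.
Player 2 against (Top, Front): payoffs 36, 72, 99 → best response R.
Player 2 against (Top, Back): payoffs 41, 48, 58 → best response R.
Player 2 against (Bottom, Front): payoffs 29, 80, 37 → best response C.
Player 2 against (Bottom, Back): payoffs 18, 87, 47 → best response C.
Player 3 against (Top, L): payoffs 51, 50 → best response Front.
Player 3 against (Top, C): payoffs 82, 96 → best response Back.
Player 3 against (Top, R): payoffs 65, 91 → best response Back.
Player 3 against (Bottom, L): payoffs 94, 34 → best response Front.
Player 3 against (Bottom, C): payoffs 77, 26 → best response Front.
Player 3 against (Bottom, R): payoffs 38, 70 → best response Back.
No profile is a mutual best response for all players.

none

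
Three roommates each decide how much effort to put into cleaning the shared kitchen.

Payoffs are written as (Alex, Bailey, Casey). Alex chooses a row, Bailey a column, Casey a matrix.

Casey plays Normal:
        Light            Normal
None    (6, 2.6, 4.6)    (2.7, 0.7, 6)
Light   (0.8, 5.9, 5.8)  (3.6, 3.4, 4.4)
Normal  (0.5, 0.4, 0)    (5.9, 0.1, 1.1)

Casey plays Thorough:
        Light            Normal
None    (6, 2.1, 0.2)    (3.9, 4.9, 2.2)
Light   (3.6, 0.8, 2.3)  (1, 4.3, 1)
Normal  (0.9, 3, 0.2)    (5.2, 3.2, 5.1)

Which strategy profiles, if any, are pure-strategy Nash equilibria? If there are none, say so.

Pure-strategy Nash equilibria: (None, Light, Normal); (Normal, Normal, Thorough)

Alex against (Light, Normal): payoffs 6, 0.8, 0.5 → best response None.
Alex against (Light, Thorough): payoffs 6, 3.6, 0.9 → best response None.
Alex against (Normal, Normal): payoffs 2.7, 3.6, 5.9 → best response Normal.
Alex against (Normal, Thorough): payoffs 3.9, 1, 5.2 → best response Normal.
Bailey against (None, Normal): payoffs 2.6, 0.7 → best response Light.
Bailey against (None, Thorough): payoffs 2.1, 4.9 → best response Normal.
Bailey against (Light, Normal): payoffs 5.9, 3.4 → best response Light.
Bailey against (Light, Thorough): payoffs 0.8, 4.3 → best response Normal.
Bailey against (Normal, Normal): payoffs 0.4, 0.1 → best response Light.
Bailey against (Normal, Thorough): payoffs 3, 3.2 → best response Normal.
Casey against (None, Light): payoffs 4.6, 0.2 → best response Normal.
Casey against (None, Normal): payoffs 6, 2.2 → best response Normal.
Casey against (Light, Light): payoffs 5.8, 2.3 → best response Normal.
Casey against (Light, Normal): payoffs 4.4, 1 → best response Normal.
Casey against (Normal, Light): payoffs 0, 0.2 → best response Thorough.
Casey against (Normal, Normal): payoffs 1.1, 5.1 → best response Thorough.
Mutual best responses: (None, Light, Normal); (Normal, Normal, Thorough).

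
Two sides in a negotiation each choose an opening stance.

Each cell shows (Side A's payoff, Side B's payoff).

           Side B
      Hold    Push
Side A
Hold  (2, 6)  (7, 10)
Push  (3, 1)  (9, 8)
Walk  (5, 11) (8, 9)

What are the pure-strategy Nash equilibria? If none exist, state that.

Pure-strategy Nash equilibria: (Push, Push) and (Walk, Hold)

For each player, find the best response to each opponent profile; mutual best responses are the pure NE.
Side A against Hold: payoffs 2, 3, 5 → best response Walk.
Side A against Push: payoffs 7, 9, 8 → best response Push.
Side B against Hold: payoffs 6, 10 → best response Push.
Side B against Push: payoffs 1, 8 → best response Push.
Side B against Walk: payoffs 11, 9 → best response Hold.
Mutual best responses: (Push, Push); (Walk, Hold).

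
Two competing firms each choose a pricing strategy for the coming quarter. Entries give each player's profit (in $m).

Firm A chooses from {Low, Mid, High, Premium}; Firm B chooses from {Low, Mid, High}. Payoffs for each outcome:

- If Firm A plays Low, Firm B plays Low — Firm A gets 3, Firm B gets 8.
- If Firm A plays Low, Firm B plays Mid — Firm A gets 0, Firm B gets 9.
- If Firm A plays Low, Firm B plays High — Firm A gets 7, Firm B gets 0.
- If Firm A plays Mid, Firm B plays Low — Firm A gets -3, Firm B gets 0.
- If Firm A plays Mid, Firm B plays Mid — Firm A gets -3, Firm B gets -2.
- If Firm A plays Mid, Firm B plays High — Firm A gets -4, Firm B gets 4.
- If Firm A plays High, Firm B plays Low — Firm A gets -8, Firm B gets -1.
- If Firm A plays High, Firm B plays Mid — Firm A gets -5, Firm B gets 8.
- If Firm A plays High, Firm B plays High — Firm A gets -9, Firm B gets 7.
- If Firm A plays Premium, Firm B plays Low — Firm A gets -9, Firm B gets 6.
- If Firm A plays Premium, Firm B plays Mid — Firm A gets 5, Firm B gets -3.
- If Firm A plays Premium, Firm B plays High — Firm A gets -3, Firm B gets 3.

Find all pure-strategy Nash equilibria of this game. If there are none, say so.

This game has no pure Nash equilibrium.

For each player, find the best response to each opponent profile; mutual best responses are the pure NE.
Firm A against Low: payoffs 3, -3, -8, -9 → best response Low.
Firm A against Mid: payoffs 0, -3, -5, 5 → best response Premium.
Firm A against High: payoffs 7, -4, -9, -3 → best response Low.
Firm B against Low: payoffs 8, 9, 0 → best response Mid.
Firm B against Mid: payoffs 0, -2, 4 → best response High.
Firm B against High: payoffs -1, 8, 7 → best response Mid.
Firm B against Premium: payoffs 6, -3, 3 → best response Low.
No profile is a mutual best response for all players.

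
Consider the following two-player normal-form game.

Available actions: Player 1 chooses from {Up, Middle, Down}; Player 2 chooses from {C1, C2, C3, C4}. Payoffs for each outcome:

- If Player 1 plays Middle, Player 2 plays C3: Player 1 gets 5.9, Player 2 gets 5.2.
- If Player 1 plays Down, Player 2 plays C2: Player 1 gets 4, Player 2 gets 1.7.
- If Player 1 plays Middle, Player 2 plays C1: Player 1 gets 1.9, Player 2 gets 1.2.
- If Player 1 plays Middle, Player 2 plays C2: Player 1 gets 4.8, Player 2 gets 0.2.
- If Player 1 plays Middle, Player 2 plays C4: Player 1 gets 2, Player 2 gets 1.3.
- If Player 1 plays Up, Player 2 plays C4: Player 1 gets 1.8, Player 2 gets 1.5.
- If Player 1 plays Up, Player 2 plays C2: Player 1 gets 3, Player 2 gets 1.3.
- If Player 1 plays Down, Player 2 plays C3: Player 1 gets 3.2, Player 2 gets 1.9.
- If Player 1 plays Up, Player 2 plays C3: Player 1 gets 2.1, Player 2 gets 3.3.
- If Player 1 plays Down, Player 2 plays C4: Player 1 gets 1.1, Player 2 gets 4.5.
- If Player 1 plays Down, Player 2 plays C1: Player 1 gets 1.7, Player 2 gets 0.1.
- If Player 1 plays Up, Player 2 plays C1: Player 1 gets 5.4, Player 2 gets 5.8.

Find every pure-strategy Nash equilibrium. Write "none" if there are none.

Pure-strategy Nash equilibria: (Up, C1) and (Middle, C3)

For each strategy profile, look for a profitable unilateral deviation.
(Up, C1): Player 1 gets 5.4, best alternative 1.9; Player 2 gets 5.8, best alternative 3.3. No profitable deviation — NE.
(Up, C2): Player 1 can switch to Middle (3 → 4.8). Not NE.
(Up, C3): Player 1 can switch to Middle (2.1 → 5.9). Not NE.
(Up, C4): Player 1 can switch to Middle (1.8 → 2). Not NE.
(Middle, C1): Player 1 can switch to Up (1.9 → 5.4). Not NE.
(Middle, C2): Player 2 can switch to C1 (0.2 → 1.2). Not NE.
(Middle, C3): Player 1 gets 5.9, best alternative 3.2; Player 2 gets 5.2, best alternative 1.3. No profitable deviation — NE.
(Middle, C4): Player 2 can switch to C3 (1.3 → 5.2). Not NE.
(Down, C1): Player 1 can switch to Up (1.7 → 5.4). Not NE.
(Down, C2): Player 1 can switch to Middle (4 → 4.8). Not NE.
(Down, C3): Player 1 can switch to Middle (3.2 → 5.9). Not NE.
(Down, C4): Player 1 can switch to Up (1.1 → 1.8). Not NE.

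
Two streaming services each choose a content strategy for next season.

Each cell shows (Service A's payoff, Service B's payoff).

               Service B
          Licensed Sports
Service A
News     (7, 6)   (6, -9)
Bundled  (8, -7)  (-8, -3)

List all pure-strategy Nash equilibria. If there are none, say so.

This game has no pure Nash equilibrium.

Mark each player's best response to every combination of opponents' strategies; a profile where every player is best-responding is a pure Nash equilibrium.
Service A against Licensed: payoffs 7, 8 → best response Bundled.
Service A against Sports: payoffs 6, -8 → best response News.
Service B against News: payoffs 6, -9 → best response Licensed.
Service B against Bundled: payoffs -7, -3 → best response Sports.
No profile is a mutual best response for all players.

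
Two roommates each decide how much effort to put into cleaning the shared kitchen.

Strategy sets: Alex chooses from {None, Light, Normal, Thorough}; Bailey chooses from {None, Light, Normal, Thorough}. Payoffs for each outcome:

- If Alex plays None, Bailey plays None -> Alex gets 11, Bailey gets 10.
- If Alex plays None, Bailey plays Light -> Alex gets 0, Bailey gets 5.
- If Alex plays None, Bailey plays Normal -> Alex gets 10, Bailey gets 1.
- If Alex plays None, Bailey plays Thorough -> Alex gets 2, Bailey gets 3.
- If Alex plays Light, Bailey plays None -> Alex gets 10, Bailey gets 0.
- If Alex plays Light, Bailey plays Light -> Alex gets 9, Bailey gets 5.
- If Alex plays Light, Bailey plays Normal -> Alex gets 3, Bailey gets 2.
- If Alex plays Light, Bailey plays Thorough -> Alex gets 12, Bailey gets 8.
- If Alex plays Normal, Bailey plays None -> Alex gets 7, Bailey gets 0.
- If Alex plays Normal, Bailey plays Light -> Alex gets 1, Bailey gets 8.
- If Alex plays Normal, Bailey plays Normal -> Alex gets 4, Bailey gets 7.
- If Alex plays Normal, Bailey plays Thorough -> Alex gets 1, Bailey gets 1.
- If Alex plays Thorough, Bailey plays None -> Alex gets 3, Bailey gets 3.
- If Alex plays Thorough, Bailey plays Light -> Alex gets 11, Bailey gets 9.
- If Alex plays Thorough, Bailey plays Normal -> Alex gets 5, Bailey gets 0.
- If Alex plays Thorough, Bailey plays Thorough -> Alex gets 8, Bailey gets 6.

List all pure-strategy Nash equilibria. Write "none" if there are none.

(None, None), (Light, Thorough), (Thorough, Light)

(None, None): Alex gets 11, best alternative 10; Bailey gets 10, best alternative 5. No profitable deviation — NE.
(None, Light): Alex can switch to Light (0 → 9). Not NE.
(None, Normal): Bailey can switch to None (1 → 10). Not NE.
(None, Thorough): Alex can switch to Light (2 → 12). Not NE.
(Light, None): Alex can switch to None (10 → 11). Not NE.
(Light, Light): Alex can switch to Thorough (9 → 11). Not NE.
(Light, Normal): Alex can switch to None (3 → 10). Not NE.
(Light, Thorough): Alex gets 12, best alternative 8; Bailey gets 8, best alternative 5. No profitable deviation — NE.
(Normal, None): Alex can switch to None (7 → 11). Not NE.
(Normal, Light): Alex can switch to Light (1 → 9). Not NE.
(Normal, Normal): Alex can switch to None (4 → 10). Not NE.
(Normal, Thorough): Alex can switch to None (1 → 2). Not NE.
(Thorough, None): Alex can switch to None (3 → 11). Not NE.
(Thorough, Light): Alex gets 11, best alternative 9; Bailey gets 9, best alternative 6. No profitable deviation — NE.
(Thorough, Normal): Alex can switch to None (5 → 10). Not NE.
(The remaining 1 profile has a profitable deviation by the same check.)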